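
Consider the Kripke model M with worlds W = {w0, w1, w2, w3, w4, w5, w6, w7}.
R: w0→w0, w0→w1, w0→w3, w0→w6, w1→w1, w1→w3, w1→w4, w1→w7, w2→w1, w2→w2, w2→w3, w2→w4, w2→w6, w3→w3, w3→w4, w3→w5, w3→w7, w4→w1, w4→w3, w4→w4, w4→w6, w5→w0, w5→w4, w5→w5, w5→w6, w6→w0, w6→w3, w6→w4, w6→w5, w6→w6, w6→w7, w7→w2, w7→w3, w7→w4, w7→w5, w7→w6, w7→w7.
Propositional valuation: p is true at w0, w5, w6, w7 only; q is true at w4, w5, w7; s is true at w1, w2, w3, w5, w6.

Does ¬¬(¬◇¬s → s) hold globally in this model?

Recall that ◇ψ holds at a world iff ψ holds at some accessible world.
Let φ = ¬¬(¬◇¬s → s). Evaluate φ at each world:
  w0 (successors {w0, w1, w3, w6}): φ is true.
  w1 (successors {w1, w3, w4, w7}): φ is true.
  w2 (successors {w1, w2, w3, w4, w6}): φ is true.
  w3 (successors {w3, w4, w5, w7}): φ is true.
  w4 (successors {w1, w3, w4, w6}): φ is true.
  w5 (successors {w0, w4, w5, w6}): φ is true.
  w6 (successors {w0, w3, w4, w5, w6, w7}): φ is true.
  w7 (successors {w2, w3, w4, w5, w6, w7}): φ is true.
For instance, at w2:
  At w2: ¬(¬◇¬s → s) is false, so ¬¬(¬◇¬s → s) is true.
    At w2: ¬◇¬s → s is true, so ¬(¬◇¬s → s) is false.
      At w2: ¬◇¬s is false, s is true, so ¬◇¬s → s is true.

Yes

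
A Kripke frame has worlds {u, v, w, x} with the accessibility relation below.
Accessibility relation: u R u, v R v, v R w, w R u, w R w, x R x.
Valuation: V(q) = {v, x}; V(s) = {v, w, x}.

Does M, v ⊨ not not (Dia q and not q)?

At v: not (Dia q and not q) is true, so not not (Dia q and not q) is false.
  At v: Dia q and not q is false, so not (Dia q and not q) is true.
    At v: Dia q is true, not q is false, so Dia q and not q is false.
      At v: Dia q requires q at some successor in {v, w}.
        q holds at v, so Dia q is true at v.

No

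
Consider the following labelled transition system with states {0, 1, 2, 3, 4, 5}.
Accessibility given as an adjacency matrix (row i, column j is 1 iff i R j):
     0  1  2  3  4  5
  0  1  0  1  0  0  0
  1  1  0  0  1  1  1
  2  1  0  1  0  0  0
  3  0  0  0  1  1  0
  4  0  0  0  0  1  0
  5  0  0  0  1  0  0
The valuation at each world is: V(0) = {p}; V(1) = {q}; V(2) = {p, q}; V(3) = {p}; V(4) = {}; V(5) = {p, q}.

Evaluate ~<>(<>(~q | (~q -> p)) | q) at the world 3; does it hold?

No

At 3: <>(<>(~q | (~q -> p)) | q) is true, so ~<>(<>(~q | (~q -> p)) | q) is false.
  At 3: <>(<>(~q | (~q -> p)) | q) requires <>(~q | (~q -> p)) | q at some successor in {3, 4}.
    <>(~q | (~q -> p)) | q holds at 3, so <>(<>(~q | (~q -> p)) | q) is true at 3.
      At 3: <>(~q | (~q -> p)) is true, q is false, so <>(~q | (~q -> p)) | q is true.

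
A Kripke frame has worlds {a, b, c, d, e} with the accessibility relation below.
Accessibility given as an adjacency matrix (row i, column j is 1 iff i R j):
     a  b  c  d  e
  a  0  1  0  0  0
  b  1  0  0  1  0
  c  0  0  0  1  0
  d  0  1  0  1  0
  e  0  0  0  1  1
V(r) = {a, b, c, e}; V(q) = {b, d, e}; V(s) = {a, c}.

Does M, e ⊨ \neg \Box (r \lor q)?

At e: \Box (r \lor q) is true, so \neg \Box (r \lor q) is false.
  At e: \Box (r \lor q) requires r \lor q at every successor {d, e}.
    At d: r \lor q is true.
    At e: r \lor q is true.
  So \Box (r \lor q) is true at e.

No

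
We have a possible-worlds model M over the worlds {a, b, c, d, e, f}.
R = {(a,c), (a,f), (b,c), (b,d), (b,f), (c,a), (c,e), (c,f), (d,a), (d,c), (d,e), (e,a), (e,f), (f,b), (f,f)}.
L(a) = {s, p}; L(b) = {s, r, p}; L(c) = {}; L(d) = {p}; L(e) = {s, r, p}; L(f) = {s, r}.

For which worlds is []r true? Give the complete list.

f

Let φ = []r. Evaluate φ at each world:
  a (successors {c, f}): φ is false.
  b (successors {c, d, f}): φ is false.
  c (successors {a, e, f}): φ is false.
  d (successors {a, c, e}): φ is false.
  e (successors {a, f}): φ is false.
  f (successors {b, f}): φ is true.
For instance, at b:
  At b: []r requires r at every successor {c, d, f}.
    r fails at c, so []r is false at b.
Satisfying worlds: {f}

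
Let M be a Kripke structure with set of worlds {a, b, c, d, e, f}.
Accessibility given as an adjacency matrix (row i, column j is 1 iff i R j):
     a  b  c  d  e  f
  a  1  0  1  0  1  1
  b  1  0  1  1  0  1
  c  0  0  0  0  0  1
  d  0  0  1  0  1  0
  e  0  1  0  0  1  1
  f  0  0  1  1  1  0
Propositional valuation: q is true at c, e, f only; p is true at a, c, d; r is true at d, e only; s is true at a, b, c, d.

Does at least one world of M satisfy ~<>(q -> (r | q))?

No

Recall that <>ψ holds at a world iff ψ holds at some accessible world.
Let φ = ~<>(q -> (r | q)). Evaluate φ at each world:
  a (successors {a, c, e, f}): φ is false.
  b (successors {a, c, d, f}): φ is false.
  c (successors {f}): φ is false.
  d (successors {c, e}): φ is false.
  e (successors {b, e, f}): φ is false.
  f (successors {c, d, e}): φ is false.
For instance, at c:
  At c: <>(q -> (r | q)) is true, so ~<>(q -> (r | q)) is false.
    At c: <>(q -> (r | q)) requires q -> (r | q) at some successor in {f}.
      q -> (r | q) holds at f, so <>(q -> (r | q)) is true at c.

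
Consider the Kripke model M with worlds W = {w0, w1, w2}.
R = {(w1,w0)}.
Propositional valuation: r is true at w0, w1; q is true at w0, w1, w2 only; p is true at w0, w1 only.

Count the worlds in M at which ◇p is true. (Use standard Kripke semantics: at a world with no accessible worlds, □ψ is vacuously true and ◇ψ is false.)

1

Let φ = ◇p. Evaluate φ at each world:
  w0 (successors ∅): φ is false.
  w1 (successors {w0}): φ is true.
  w2 (successors ∅): φ is false.
For instance, at w1:
  At w1: ◇p requires p at some successor in {w0}.
    p holds at w0, so ◇p is true at w1.
Satisfying worlds: {w1}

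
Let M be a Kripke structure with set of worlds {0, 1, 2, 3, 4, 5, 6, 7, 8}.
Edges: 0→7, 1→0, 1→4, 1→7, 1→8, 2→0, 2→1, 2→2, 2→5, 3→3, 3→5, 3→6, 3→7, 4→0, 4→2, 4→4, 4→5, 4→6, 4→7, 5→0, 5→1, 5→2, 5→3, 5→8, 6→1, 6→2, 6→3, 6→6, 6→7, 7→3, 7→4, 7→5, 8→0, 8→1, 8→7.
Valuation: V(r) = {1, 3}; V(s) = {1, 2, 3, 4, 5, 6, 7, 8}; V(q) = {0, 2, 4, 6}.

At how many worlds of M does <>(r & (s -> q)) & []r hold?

Recall that []ψ holds at a world iff ψ holds at every accessible world, and <>ψ holds iff ψ holds at some accessible world.
Let φ = <>(r & (s -> q)) & []r. Evaluate φ at each world:
  0 (successors {7}): φ is false.
  1 (successors {0, 4, 7, 8}): φ is false.
  2 (successors {0, 1, 2, 5}): φ is false.
  3 (successors {3, 5, 6, 7}): φ is false.
  4 (successors {0, 2, 4, 5, 6, 7}): φ is false.
  5 (successors {0, 1, 2, 3, 8}): φ is false.
  6 (successors {1, 2, 3, 6, 7}): φ is false.
  7 (successors {3, 4, 5}): φ is false.
  8 (successors {0, 1, 7}): φ is false.
For instance, at 0:
  At 0: <>(r & (s -> q)) is false, []r is false, so <>(r & (s -> q)) & []r is false.
    At 0: <>(r & (s -> q)) requires r & (s -> q) at some successor in {7}.
      At 7: r & (s -> q) is false.
    So <>(r & (s -> q)) is false at 0.
    At 0: []r requires r at every successor {7}.
      r fails at 7, so []r is false at 0.
Satisfying worlds: none.

0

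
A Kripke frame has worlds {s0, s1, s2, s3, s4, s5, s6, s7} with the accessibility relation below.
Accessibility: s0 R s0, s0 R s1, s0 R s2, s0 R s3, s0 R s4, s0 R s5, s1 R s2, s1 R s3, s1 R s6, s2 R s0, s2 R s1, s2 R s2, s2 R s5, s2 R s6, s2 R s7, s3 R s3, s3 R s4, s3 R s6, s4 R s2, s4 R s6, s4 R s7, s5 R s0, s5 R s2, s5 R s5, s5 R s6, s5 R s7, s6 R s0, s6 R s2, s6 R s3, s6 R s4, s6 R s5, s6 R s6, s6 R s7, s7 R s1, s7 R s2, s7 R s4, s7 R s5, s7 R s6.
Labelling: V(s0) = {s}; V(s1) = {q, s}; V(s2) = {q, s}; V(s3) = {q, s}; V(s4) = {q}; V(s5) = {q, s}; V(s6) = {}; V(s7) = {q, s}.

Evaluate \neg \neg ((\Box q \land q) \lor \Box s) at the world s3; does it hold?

No

At s3: \neg ((\Box q \land q) \lor \Box s) is true, so \neg \neg ((\Box q \land q) \lor \Box s) is false.
  At s3: (\Box q \land q) \lor \Box s is false, so \neg ((\Box q \land q) \lor \Box s) is true.
    At s3: \Box q \land q is false, \Box s is false, so (\Box q \land q) \lor \Box s is false.
      At s3: \Box q is false, q is true, so \Box q \land q is false.
      At s3: \Box s requires s at every successor {s3, s4, s6}.
        s fails at s4, so \Box s is false at s3.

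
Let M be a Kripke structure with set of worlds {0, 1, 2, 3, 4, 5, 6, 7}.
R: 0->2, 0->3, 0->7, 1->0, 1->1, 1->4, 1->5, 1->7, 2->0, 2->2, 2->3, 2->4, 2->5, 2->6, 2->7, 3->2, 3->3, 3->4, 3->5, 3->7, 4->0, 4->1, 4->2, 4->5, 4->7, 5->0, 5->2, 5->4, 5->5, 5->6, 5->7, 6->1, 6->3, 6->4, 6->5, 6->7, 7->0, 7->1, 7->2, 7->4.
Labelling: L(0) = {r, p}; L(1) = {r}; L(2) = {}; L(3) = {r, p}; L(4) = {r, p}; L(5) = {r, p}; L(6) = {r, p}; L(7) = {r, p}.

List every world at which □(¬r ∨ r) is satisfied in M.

0, 1, 2, 3, 4, 5, 6, 7

Let φ = □(¬r ∨ r). Evaluate φ at each world:
  0 (successors {2, 3, 7}): φ is true.
  1 (successors {0, 1, 4, 5, 7}): φ is true.
  2 (successors {0, 2, 3, 4, 5, 6, 7}): φ is true.
  3 (successors {2, 3, 4, 5, 7}): φ is true.
  4 (successors {0, 1, 2, 5, 7}): φ is true.
  5 (successors {0, 2, 4, 5, 6, 7}): φ is true.
  6 (successors {1, 3, 4, 5, 7}): φ is true.
  7 (successors {0, 1, 2, 4}): φ is true.
For instance, at 6:
  At 6: □(¬r ∨ r) requires ¬r ∨ r at every successor {1, 3, 4, 5, 7}.
    At 1: ¬r ∨ r is true.
    At 3: ¬r ∨ r is true.
    At 4: ¬r ∨ r is true.
    At 5: ¬r ∨ r is true.
    At 7: ¬r ∨ r is true.
  So □(¬r ∨ r) is true at 6.
Satisfying worlds: {0, 1, 2, 3, 4, 5, 6, 7}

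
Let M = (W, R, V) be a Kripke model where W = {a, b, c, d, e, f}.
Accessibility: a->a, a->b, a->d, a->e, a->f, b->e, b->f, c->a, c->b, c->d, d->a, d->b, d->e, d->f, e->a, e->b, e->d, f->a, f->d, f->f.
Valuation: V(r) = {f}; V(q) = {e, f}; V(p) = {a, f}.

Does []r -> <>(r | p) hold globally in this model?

Yes

Recall that []ψ holds at a world iff ψ holds at every accessible world, and <>ψ holds iff ψ holds at some accessible world.
Let φ = []r -> <>(r | p). Evaluate φ at each world:
  a (successors {a, b, d, e, f}): φ is true.
  b (successors {e, f}): φ is true.
  c (successors {a, b, d}): φ is true.
  d (successors {a, b, e, f}): φ is true.
  e (successors {a, b, d}): φ is true.
  f (successors {a, d, f}): φ is true.
For instance, at a:
  At a: []r is false, <>(r | p) is true, so []r -> <>(r | p) is true.
    At a: []r requires r at every successor {a, b, d, e, f}.
      r fails at a, so []r is false at a.
    At a: <>(r | p) requires r | p at some successor in {a, b, d, e, f}.
      r | p holds at a, so <>(r | p) is true at a.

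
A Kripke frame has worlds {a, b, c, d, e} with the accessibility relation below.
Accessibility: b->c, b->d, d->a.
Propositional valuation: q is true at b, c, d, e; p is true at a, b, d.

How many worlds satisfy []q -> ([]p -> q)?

4

Let φ = []q -> ([]p -> q). Evaluate φ at each world:
  a (successors ∅): φ is false.
  b (successors {c, d}): φ is true.
  c (successors ∅): φ is true.
  d (successors {a}): φ is true.
  e (successors ∅): φ is true.
For instance, at b:
  At b: []q is true, []p -> q is true, so []q -> ([]p -> q) is true.
    At b: []q requires q at every successor {c, d}.
      At c: q is true.
      At d: q is true.
    So []q is true at b.
    At b: []p is false, q is true, so []p -> q is true.
      At b: []p requires p at every successor {c, d}.
        p fails at c, so []p is false at b.
Satisfying worlds: {b, c, d, e}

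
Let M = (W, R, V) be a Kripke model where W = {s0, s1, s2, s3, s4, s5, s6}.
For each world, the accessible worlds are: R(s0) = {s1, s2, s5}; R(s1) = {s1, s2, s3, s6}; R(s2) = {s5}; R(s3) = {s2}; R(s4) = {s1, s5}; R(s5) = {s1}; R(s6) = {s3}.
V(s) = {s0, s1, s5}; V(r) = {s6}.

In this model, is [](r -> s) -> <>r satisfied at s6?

Recall that []ψ holds at a world iff ψ holds at every accessible world, and <>ψ holds iff ψ holds at some accessible world.
At s6: [](r -> s) is true, <>r is false, so [](r -> s) -> <>r is false.
  At s6: [](r -> s) requires r -> s at every successor {s3}.
    At s3: r -> s is true.
  So [](r -> s) is true at s6.
  At s6: <>r requires r at some successor in {s3}.
    At s3: r is false.
  So <>r is false at s6.

No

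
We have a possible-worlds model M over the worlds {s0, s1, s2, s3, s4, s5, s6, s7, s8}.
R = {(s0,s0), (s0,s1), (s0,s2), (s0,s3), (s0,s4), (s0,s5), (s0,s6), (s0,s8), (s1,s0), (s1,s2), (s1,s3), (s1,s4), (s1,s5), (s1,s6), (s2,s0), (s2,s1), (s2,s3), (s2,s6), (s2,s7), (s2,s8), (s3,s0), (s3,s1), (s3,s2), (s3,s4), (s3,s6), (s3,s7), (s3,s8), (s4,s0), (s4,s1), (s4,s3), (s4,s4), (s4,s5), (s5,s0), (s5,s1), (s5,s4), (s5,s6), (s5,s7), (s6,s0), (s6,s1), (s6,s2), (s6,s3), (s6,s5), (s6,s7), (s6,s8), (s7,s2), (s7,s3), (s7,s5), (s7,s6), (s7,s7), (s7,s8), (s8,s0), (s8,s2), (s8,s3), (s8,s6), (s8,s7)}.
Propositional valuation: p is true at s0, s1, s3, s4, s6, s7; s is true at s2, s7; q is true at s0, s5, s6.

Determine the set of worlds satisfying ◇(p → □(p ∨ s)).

s0, s1, s2, s3, s4, s6, s7, s8

Let φ = ◇(p → □(p ∨ s)). Evaluate φ at each world:
  s0 (successors {s0, s1, s2, s3, s4, s5, s6, s8}): φ is true.
  s1 (successors {s0, s2, s3, s4, s5, s6}): φ is true.
  s2 (successors {s0, s1, s3, s6, s7, s8}): φ is true.
  s3 (successors {s0, s1, s2, s4, s6, s7, s8}): φ is true.
  s4 (successors {s0, s1, s3, s4, s5}): φ is true.
  s5 (successors {s0, s1, s4, s6, s7}): φ is false.
  s6 (successors {s0, s1, s2, s3, s5, s7, s8}): φ is true.
  s7 (successors {s2, s3, s5, s6, s7, s8}): φ is true.
  s8 (successors {s0, s2, s3, s6, s7}): φ is true.
For instance, at s0:
  At s0: ◇(p → □(p ∨ s)) requires p → □(p ∨ s) at some successor in {s0, s1, s2, s3, s4, s5, s6, s8}.
    p → □(p ∨ s) holds at s2, so ◇(p → □(p ∨ s)) is true at s0.
      At s2: p is false, □(p ∨ s) is false, so p → □(p ∨ s) is true.
Satisfying worlds: {s0, s1, s2, s3, s4, s6, s7, s8}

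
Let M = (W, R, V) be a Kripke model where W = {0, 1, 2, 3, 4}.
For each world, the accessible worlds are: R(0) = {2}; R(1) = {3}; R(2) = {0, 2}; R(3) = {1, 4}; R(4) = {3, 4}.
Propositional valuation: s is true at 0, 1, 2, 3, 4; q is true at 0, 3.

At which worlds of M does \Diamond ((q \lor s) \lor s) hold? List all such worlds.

0, 1, 2, 3, 4

Let φ = \Diamond ((q \lor s) \lor s). Evaluate φ at each world:
  0 (successors {2}): φ is true.
  1 (successors {3}): φ is true.
  2 (successors {0, 2}): φ is true.
  3 (successors {1, 4}): φ is true.
  4 (successors {3, 4}): φ is true.
For instance, at 0:
  At 0: \Diamond ((q \lor s) \lor s) requires (q \lor s) \lor s at some successor in {2}.
    (q \lor s) \lor s holds at 2, so \Diamond ((q \lor s) \lor s) is true at 0.
Satisfying worlds: {0, 1, 2, 3, 4}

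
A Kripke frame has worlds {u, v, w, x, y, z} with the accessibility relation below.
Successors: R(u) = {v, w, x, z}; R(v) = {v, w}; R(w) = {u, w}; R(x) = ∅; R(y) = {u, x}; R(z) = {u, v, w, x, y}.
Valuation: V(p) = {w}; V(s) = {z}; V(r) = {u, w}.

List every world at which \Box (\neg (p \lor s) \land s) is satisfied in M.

Let φ = \Box (\neg (p \lor s) \land s). Evaluate φ at each world:
  u (successors {v, w, x, z}): φ is false.
  v (successors {v, w}): φ is false.
  w (successors {u, w}): φ is false.
  x (successors ∅): φ is true.
  y (successors {u, x}): φ is false.
  z (successors {u, v, w, x, y}): φ is false.
For instance, at z:
  At z: \Box (\neg (p \lor s) \land s) requires \neg (p \lor s) \land s at every successor {u, v, w, x, y}.
    \neg (p \lor s) \land s fails at u, so \Box (\neg (p \lor s) \land s) is false at z.
Satisfying worlds: {x}

x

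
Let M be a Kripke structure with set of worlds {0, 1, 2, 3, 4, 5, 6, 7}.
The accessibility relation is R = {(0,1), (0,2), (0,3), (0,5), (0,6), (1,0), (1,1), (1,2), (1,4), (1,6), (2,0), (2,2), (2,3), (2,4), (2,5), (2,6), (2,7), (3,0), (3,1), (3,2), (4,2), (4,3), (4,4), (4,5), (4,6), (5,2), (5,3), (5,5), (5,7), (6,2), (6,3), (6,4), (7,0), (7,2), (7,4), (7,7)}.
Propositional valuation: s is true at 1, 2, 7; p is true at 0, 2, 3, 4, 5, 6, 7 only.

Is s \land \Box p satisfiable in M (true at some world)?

Recall that \Box ψ holds at a world iff ψ holds at every accessible world, and \Diamond ψ holds iff ψ holds at some accessible world.
Let φ = s \land \Box p. Evaluate φ at each world:
  0 (successors {1, 2, 3, 5, 6}): φ is false.
  1 (successors {0, 1, 2, 4, 6}): φ is false.
  2 (successors {0, 2, 3, 4, 5, 6, 7}): φ is true.
  3 (successors {0, 1, 2}): φ is false.
  4 (successors {2, 3, 4, 5, 6}): φ is false.
  5 (successors {2, 3, 5, 7}): φ is false.
  6 (successors {2, 3, 4}): φ is false.
  7 (successors {0, 2, 4, 7}): φ is true.
Detail at 2 (witness):
  At 2: s is true, \Box p is true, so s \land \Box p is true.
    At 2: \Box p requires p at every successor {0, 2, 3, 4, 5, 6, 7}.
      At 0: p is true.
      At 2: p is true.
      At 3: p is true.
      At 4: p is true.
      At 5: p is true.
      At 6: p is true.
      At 7: p is true.
    So \Box p is true at 2.

Yes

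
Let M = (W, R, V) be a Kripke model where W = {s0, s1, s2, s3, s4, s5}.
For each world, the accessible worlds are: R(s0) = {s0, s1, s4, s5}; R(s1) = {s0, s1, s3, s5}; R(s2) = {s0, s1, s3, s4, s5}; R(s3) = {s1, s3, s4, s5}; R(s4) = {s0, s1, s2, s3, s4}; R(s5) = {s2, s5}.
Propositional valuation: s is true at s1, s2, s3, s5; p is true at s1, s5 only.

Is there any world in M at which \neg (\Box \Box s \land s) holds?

Yes

Let φ = \neg (\Box \Box s \land s). Evaluate φ at each world:
  s0 (successors {s0, s1, s4, s5}): φ is true.
  s1 (successors {s0, s1, s3, s5}): φ is true.
  s2 (successors {s0, s1, s3, s4, s5}): φ is true.
  s3 (successors {s1, s3, s4, s5}): φ is true.
  s4 (successors {s0, s1, s2, s3, s4}): φ is true.
  s5 (successors {s2, s5}): φ is true.
Detail at s0 (witness):
  At s0: \Box \Box s \land s is false, so \neg (\Box \Box s \land s) is true.
    At s0: \Box \Box s is false, s is false, so \Box \Box s \land s is false.
      At s0: \Box \Box s requires \Box s at every successor {s0, s1, s4, s5}.
        \Box s fails at s0, so \Box \Box s is false at s0.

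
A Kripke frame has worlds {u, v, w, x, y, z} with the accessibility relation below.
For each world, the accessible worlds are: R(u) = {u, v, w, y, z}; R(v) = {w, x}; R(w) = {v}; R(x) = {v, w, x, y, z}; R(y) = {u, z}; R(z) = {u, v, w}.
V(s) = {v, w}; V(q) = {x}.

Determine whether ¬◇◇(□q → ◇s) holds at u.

At u: ◇◇(□q → ◇s) is true, so ¬◇◇(□q → ◇s) is false.
  At u: ◇◇(□q → ◇s) requires ◇(□q → ◇s) at some successor in {u, v, w, y, z}.
    ◇(□q → ◇s) holds at u, so ◇◇(□q → ◇s) is true at u.
      At u: ◇(□q → ◇s) requires □q → ◇s at some successor in {u, v, w, y, z}.
        □q → ◇s holds at u, so ◇(□q → ◇s) is true at u.

No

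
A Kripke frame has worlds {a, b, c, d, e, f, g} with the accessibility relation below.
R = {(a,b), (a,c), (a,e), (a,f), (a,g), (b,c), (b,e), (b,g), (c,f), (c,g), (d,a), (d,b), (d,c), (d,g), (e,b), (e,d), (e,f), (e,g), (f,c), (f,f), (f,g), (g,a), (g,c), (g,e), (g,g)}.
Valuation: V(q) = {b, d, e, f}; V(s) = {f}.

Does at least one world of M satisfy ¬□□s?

Recall that □ψ holds at a world iff ψ holds at every accessible world, and ◇ψ holds iff ψ holds at some accessible world.
Let φ = ¬□□s. Evaluate φ at each world:
  a (successors {b, c, e, f, g}): φ is true.
  b (successors {c, e, g}): φ is true.
  c (successors {f, g}): φ is true.
  d (successors {a, b, c, g}): φ is true.
  e (successors {b, d, f, g}): φ is true.
  f (successors {c, f, g}): φ is true.
  g (successors {a, c, e, g}): φ is true.
Detail at a (witness):
  At a: □□s is false, so ¬□□s is true.
    At a: □□s requires □s at every successor {b, c, e, f, g}.
      □s fails at b, so □□s is false at a.

Yes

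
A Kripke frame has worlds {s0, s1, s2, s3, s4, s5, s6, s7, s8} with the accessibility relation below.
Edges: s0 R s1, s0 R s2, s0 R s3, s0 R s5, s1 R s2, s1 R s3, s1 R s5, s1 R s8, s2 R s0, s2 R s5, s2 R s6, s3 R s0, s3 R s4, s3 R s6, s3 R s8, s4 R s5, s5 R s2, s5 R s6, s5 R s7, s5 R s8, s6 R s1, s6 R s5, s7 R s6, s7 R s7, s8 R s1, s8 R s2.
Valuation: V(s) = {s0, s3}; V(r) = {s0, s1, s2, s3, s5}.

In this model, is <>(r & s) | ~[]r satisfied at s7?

At s7: <>(r & s) is false, ~[]r is true, so <>(r & s) | ~[]r is true.
  At s7: <>(r & s) requires r & s at some successor in {s6, s7}.
    At s6: r & s is false.
    At s7: r & s is false.
  So <>(r & s) is false at s7.
  At s7: []r is false, so ~[]r is true.
    At s7: []r requires r at every successor {s6, s7}.
      r fails at s6, so []r is false at s7.

Yes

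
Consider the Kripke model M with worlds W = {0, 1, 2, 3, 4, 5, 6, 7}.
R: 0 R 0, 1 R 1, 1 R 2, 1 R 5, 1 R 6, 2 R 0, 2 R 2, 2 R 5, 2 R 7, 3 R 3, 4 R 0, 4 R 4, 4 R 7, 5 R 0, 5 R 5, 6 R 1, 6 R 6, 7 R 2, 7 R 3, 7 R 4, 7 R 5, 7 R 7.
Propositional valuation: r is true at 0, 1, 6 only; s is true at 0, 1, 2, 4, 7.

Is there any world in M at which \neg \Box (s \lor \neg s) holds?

No

Let φ = \neg \Box (s \lor \neg s). Evaluate φ at each world:
  0 (successors {0}): φ is false.
  1 (successors {1, 2, 5, 6}): φ is false.
  2 (successors {0, 2, 5, 7}): φ is false.
  3 (successors {3}): φ is false.
  4 (successors {0, 4, 7}): φ is false.
  5 (successors {0, 5}): φ is false.
  6 (successors {1, 6}): φ is false.
  7 (successors {2, 3, 4, 5, 7}): φ is false.
For instance, at 2:
  At 2: \Box (s \lor \neg s) is true, so \neg \Box (s \lor \neg s) is false.
    At 2: \Box (s \lor \neg s) requires s \lor \neg s at every successor {0, 2, 5, 7}.
      At 0: s \lor \neg s is true.
      At 2: s \lor \neg s is true.
      At 5: s \lor \neg s is true.
      At 7: s \lor \neg s is true.
    So \Box (s \lor \neg s) is true at 2.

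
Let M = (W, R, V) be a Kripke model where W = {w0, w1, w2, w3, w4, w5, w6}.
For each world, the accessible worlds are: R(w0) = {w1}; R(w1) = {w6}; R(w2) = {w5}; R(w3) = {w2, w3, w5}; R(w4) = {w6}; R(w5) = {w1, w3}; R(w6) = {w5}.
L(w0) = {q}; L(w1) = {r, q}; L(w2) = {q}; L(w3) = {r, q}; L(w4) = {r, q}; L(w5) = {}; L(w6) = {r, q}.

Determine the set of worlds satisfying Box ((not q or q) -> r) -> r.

w1, w2, w3, w4, w6

Let φ = Box ((not q or q) -> r) -> r. Evaluate φ at each world:
  w0 (successors {w1}): φ is false.
  w1 (successors {w6}): φ is true.
  w2 (successors {w5}): φ is true.
  w3 (successors {w2, w3, w5}): φ is true.
  w4 (successors {w6}): φ is true.
  w5 (successors {w1, w3}): φ is false.
  w6 (successors {w5}): φ is true.
For instance, at w5:
  At w5: Box ((not q or q) -> r) is true, r is false, so Box ((not q or q) -> r) -> r is false.
    At w5: Box ((not q or q) -> r) requires (not q or q) -> r at every successor {w1, w3}.
      At w1: (not q or q) -> r is true.
      At w3: (not q or q) -> r is true.
    So Box ((not q or q) -> r) is true at w5.
Satisfying worlds: {w1, w2, w3, w4, w6}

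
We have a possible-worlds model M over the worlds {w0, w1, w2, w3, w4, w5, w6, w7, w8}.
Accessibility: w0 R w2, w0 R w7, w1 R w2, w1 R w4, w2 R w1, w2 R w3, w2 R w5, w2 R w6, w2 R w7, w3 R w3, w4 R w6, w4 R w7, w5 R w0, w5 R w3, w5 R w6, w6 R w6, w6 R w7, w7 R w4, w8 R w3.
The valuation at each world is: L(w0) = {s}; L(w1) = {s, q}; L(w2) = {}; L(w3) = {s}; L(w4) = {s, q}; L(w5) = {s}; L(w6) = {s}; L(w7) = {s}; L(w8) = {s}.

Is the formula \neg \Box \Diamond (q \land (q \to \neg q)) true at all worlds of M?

Let φ = \neg \Box \Diamond (q \land (q \to \neg q)). Evaluate φ at each world:
  w0 (successors {w2, w7}): φ is true.
  w1 (successors {w2, w4}): φ is true.
  w2 (successors {w1, w3, w5, w6, w7}): φ is true.
  w3 (successors {w3}): φ is true.
  w4 (successors {w6, w7}): φ is true.
  w5 (successors {w0, w3, w6}): φ is true.
  w6 (successors {w6, w7}): φ is true.
  w7 (successors {w4}): φ is true.
  w8 (successors {w3}): φ is true.
For instance, at w2:
  At w2: \Box \Diamond (q \land (q \to \neg q)) is false, so \neg \Box \Diamond (q \land (q \to \neg q)) is true.
    At w2: \Box \Diamond (q \land (q \to \neg q)) requires \Diamond (q \land (q \to \neg q)) at every successor {w1, w3, w5, w6, w7}.
      \Diamond (q \land (q \to \neg q)) fails at w1, so \Box \Diamond (q \land (q \to \neg q)) is false at w2.

Yes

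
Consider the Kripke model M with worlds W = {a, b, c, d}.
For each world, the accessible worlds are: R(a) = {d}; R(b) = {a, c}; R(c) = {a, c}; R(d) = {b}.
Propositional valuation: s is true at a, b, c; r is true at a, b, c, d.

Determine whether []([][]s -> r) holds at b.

Yes

At b: []([][]s -> r) requires [][]s -> r at every successor {a, c}.
    At a: [][]s is true, r is true, so [][]s -> r is true.
      At a: [][]s requires []s at every successor {d}.
        At d: []s is true.
      So [][]s is true at a.
    At c: [][]s is false, r is true, so [][]s -> r is true.
      At c: [][]s requires []s at every successor {a, c}.
        []s fails at a, so [][]s is false at c.
So []([][]s -> r) is true at b.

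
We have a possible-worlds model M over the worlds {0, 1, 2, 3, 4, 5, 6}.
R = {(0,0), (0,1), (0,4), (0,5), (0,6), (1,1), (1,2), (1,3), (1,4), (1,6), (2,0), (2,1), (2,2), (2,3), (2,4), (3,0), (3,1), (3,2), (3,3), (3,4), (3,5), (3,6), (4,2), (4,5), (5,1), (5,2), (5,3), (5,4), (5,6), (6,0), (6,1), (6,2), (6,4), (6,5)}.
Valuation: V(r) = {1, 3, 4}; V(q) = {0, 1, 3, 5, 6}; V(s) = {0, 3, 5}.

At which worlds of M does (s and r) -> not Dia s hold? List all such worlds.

0, 1, 2, 4, 5, 6

Let φ = (s and r) -> not Dia s. Evaluate φ at each world:
  0 (successors {0, 1, 4, 5, 6}): φ is true.
  1 (successors {1, 2, 3, 4, 6}): φ is true.
  2 (successors {0, 1, 2, 3, 4}): φ is true.
  3 (successors {0, 1, 2, 3, 4, 5, 6}): φ is false.
  4 (successors {2, 5}): φ is true.
  5 (successors {1, 2, 3, 4, 6}): φ is true.
  6 (successors {0, 1, 2, 4, 5}): φ is true.
For instance, at 1:
  At 1: s and r is false, not Dia s is false, so (s and r) -> not Dia s is true.
    At 1: Dia s is true, so not Dia s is false.
      At 1: Dia s requires s at some successor in {1, 2, 3, 4, 6}.
        s holds at 3, so Dia s is true at 1.
Satisfying worlds: {0, 1, 2, 4, 5, 6}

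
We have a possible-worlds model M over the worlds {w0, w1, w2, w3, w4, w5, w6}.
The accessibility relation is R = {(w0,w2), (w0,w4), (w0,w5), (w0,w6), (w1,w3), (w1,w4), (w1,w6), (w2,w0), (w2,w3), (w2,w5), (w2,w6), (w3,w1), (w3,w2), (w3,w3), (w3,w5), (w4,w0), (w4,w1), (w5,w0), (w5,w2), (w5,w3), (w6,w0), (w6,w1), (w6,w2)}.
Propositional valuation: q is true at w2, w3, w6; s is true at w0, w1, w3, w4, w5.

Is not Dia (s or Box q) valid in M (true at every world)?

No

Recall that Box ψ holds at a world iff ψ holds at every accessible world, and Dia ψ holds iff ψ holds at some accessible world.
Let φ = not Dia (s or Box q). Evaluate φ at each world:
  w0 (successors {w2, w4, w5, w6}): φ is false.
  w1 (successors {w3, w4, w6}): φ is false.
  w2 (successors {w0, w3, w5, w6}): φ is false.
  w3 (successors {w1, w2, w3, w5}): φ is false.
  w4 (successors {w0, w1}): φ is false.
  w5 (successors {w0, w2, w3}): φ is false.
  w6 (successors {w0, w1, w2}): φ is false.
Detail at w0 (counterexample):
  At w0: Dia (s or Box q) is true, so not Dia (s or Box q) is false.
    At w0: Dia (s or Box q) requires s or Box q at some successor in {w2, w4, w5, w6}.
      s or Box q holds at w4, so Dia (s or Box q) is true at w0.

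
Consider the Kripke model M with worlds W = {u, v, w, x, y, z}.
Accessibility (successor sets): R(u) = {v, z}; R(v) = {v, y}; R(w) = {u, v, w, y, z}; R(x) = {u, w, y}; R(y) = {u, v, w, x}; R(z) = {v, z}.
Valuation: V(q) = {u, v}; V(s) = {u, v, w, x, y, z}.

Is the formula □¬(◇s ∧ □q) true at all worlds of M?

Yes

Let φ = □¬(◇s ∧ □q). Evaluate φ at each world:
  u (successors {v, z}): φ is true.
  v (successors {v, y}): φ is true.
  w (successors {u, v, w, y, z}): φ is true.
  x (successors {u, w, y}): φ is true.
  y (successors {u, v, w, x}): φ is true.
  z (successors {v, z}): φ is true.
For instance, at y:
  At y: □¬(◇s ∧ □q) requires ¬(◇s ∧ □q) at every successor {u, v, w, x}.
    At u: ¬(◇s ∧ □q) is true.
    At v: ¬(◇s ∧ □q) is true.
    At w: ¬(◇s ∧ □q) is true.
    At x: ¬(◇s ∧ □q) is true.
  So □¬(◇s ∧ □q) is true at y.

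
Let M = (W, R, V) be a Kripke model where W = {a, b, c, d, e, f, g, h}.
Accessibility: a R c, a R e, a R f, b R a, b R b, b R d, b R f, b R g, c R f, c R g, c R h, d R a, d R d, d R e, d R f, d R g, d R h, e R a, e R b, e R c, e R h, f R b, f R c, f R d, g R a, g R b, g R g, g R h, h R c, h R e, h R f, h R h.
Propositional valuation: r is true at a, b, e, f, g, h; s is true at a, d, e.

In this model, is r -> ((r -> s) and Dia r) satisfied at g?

At g: r is true, (r -> s) and Dia r is false, so r -> ((r -> s) and Dia r) is false.
  At g: r -> s is false, Dia r is true, so (r -> s) and Dia r is false.
    At g: Dia r requires r at some successor in {a, b, g, h}.
      r holds at a, so Dia r is true at g.

No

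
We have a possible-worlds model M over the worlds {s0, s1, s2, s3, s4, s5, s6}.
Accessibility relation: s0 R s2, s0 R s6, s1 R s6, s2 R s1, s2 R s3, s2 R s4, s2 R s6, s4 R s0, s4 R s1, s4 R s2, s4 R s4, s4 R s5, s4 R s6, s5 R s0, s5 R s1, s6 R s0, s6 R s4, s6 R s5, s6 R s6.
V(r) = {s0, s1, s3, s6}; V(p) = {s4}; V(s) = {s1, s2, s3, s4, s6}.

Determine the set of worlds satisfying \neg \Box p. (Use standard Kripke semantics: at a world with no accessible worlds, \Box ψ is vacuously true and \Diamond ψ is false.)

Recall that \Box ψ holds at a world iff ψ holds at every accessible world, and \Diamond ψ holds iff ψ holds at some accessible world.
Let φ = \neg \Box p. Evaluate φ at each world:
  s0 (successors {s2, s6}): φ is true.
  s1 (successors {s6}): φ is true.
  s2 (successors {s1, s3, s4, s6}): φ is true.
  s3 (successors ∅): φ is false.
  s4 (successors {s0, s1, s2, s4, s5, s6}): φ is true.
  s5 (successors {s0, s1}): φ is true.
  s6 (successors {s0, s4, s5, s6}): φ is true.
For instance, at s5:
  At s5: \Box p is false, so \neg \Box p is true.
    At s5: \Box p requires p at every successor {s0, s1}.
      p fails at s0, so \Box p is false at s5.
Satisfying worlds: {s0, s1, s2, s4, s5, s6}

s0, s1, s2, s4, s5, s6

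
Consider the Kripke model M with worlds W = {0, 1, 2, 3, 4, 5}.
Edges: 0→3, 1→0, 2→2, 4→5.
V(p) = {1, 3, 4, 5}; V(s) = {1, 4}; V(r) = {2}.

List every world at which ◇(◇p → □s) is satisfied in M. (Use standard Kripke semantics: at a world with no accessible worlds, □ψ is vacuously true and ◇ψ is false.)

0, 2, 4

Let φ = ◇(◇p → □s). Evaluate φ at each world:
  0 (successors {3}): φ is true.
  1 (successors {0}): φ is false.
  2 (successors {2}): φ is true.
  3 (successors ∅): φ is false.
  4 (successors {5}): φ is true.
  5 (successors ∅): φ is false.
For instance, at 0:
  At 0: ◇(◇p → □s) requires ◇p → □s at some successor in {3}.
    ◇p → □s holds at 3, so ◇(◇p → □s) is true at 0.
      At 3: ◇p is false, □s is true, so ◇p → □s is true.
Satisfying worlds: {0, 2, 4}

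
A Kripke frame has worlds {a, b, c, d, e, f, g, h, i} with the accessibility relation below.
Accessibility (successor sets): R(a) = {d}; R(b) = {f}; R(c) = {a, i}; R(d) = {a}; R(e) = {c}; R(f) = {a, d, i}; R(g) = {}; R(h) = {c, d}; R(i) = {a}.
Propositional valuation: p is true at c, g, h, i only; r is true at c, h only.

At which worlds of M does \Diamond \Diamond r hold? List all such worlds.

none

Let φ = \Diamond \Diamond r. Evaluate φ at each world:
  a (successors {d}): φ is false.
  b (successors {f}): φ is false.
  c (successors {a, i}): φ is false.
  d (successors {a}): φ is false.
  e (successors {c}): φ is false.
  f (successors {a, d, i}): φ is false.
  g (successors ∅): φ is false.
  h (successors {c, d}): φ is false.
  i (successors {a}): φ is false.
For instance, at e:
  At e: \Diamond \Diamond r requires \Diamond r at some successor in {c}.
    At c: \Diamond r is false.
  So \Diamond \Diamond r is false at e.
Satisfying worlds: none.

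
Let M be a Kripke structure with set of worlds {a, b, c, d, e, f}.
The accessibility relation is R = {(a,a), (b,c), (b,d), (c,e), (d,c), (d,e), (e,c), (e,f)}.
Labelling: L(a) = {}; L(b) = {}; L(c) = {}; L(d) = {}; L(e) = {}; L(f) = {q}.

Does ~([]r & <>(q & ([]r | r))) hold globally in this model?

Yes

Recall that []ψ holds at a world iff ψ holds at every accessible world, and <>ψ holds iff ψ holds at some accessible world.
Let φ = ~([]r & <>(q & ([]r | r))). Evaluate φ at each world:
  a (successors {a}): φ is true.
  b (successors {c, d}): φ is true.
  c (successors {e}): φ is true.
  d (successors {c, e}): φ is true.
  e (successors {c, f}): φ is true.
  f (successors ∅): φ is true.
For instance, at d:
  At d: []r & <>(q & ([]r | r)) is false, so ~([]r & <>(q & ([]r | r))) is true.
    At d: []r is false, <>(q & ([]r | r)) is false, so []r & <>(q & ([]r | r)) is false.
      At d: []r requires r at every successor {c, e}.
        r fails at c, so []r is false at d.
      At d: <>(q & ([]r | r)) requires q & ([]r | r) at some successor in {c, e}.
        At c: q & ([]r | r) is false.
        At e: q & ([]r | r) is false.
      So <>(q & ([]r | r)) is false at d.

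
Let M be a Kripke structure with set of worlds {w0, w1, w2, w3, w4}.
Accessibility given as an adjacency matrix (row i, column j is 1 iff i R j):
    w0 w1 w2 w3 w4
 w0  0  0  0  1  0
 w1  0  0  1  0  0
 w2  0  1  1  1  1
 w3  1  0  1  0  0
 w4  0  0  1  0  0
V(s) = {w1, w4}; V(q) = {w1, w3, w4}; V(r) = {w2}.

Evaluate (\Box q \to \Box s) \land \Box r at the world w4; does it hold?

Yes

At w4: \Box q \to \Box s is true, \Box r is true, so (\Box q \to \Box s) \land \Box r is true.
  At w4: \Box q is false, \Box s is false, so \Box q \to \Box s is true.
    At w4: \Box q requires q at every successor {w2}.
      q fails at w2, so \Box q is false at w4.
    At w4: \Box s requires s at every successor {w2}.
      s fails at w2, so \Box s is false at w4.
  At w4: \Box r requires r at every successor {w2}.
    At w2: r is true.
  So \Box r is true at w4.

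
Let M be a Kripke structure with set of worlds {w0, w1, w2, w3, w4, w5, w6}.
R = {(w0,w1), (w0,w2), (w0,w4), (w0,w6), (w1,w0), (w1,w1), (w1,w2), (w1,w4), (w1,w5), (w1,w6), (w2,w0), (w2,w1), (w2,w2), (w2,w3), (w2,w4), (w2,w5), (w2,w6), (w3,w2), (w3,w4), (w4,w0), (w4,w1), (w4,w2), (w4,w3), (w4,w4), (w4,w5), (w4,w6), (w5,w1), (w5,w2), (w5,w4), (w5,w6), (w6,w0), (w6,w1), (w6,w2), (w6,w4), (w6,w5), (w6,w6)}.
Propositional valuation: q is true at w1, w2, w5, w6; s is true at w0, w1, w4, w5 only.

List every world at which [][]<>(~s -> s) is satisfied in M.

Let φ = [][]<>(~s -> s). Evaluate φ at each world:
  w0 (successors {w1, w2, w4, w6}): φ is true.
  w1 (successors {w0, w1, w2, w4, w5, w6}): φ is true.
  w2 (successors {w0, w1, w2, w3, w4, w5, w6}): φ is true.
  w3 (successors {w2, w4}): φ is true.
  w4 (successors {w0, w1, w2, w3, w4, w5, w6}): φ is true.
  w5 (successors {w1, w2, w4, w6}): φ is true.
  w6 (successors {w0, w1, w2, w4, w5, w6}): φ is true.
For instance, at w0:
  At w0: [][]<>(~s -> s) requires []<>(~s -> s) at every successor {w1, w2, w4, w6}.
    At w1: []<>(~s -> s) is true.
    At w2: []<>(~s -> s) is true.
    At w4: []<>(~s -> s) is true.
    At w6: []<>(~s -> s) is true.
  So [][]<>(~s -> s) is true at w0.
Satisfying worlds: {w0, w1, w2, w3, w4, w5, w6}

w0, w1, w2, w3, w4, w5, w6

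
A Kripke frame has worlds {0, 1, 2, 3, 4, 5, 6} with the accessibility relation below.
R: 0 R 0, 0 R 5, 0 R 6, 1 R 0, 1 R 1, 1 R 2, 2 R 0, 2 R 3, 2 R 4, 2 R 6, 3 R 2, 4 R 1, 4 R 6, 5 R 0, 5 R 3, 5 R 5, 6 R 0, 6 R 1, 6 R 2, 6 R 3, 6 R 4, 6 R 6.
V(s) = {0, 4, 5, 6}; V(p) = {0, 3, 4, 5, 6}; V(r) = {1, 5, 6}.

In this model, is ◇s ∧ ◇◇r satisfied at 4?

Yes

At 4: ◇s is true, ◇◇r is true, so ◇s ∧ ◇◇r is true.
  At 4: ◇s requires s at some successor in {1, 6}.
    s holds at 6, so ◇s is true at 4.
  At 4: ◇◇r requires ◇r at some successor in {1, 6}.
    ◇r holds at 1, so ◇◇r is true at 4.
      At 1: ◇r requires r at some successor in {0, 1, 2}.
        r holds at 1, so ◇r is true at 1.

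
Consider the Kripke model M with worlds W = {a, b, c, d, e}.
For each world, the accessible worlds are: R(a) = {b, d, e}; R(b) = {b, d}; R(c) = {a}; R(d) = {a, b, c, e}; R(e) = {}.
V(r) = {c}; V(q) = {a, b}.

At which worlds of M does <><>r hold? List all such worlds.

a, b

Let φ = <><>r. Evaluate φ at each world:
  a (successors {b, d, e}): φ is true.
  b (successors {b, d}): φ is true.
  c (successors {a}): φ is false.
  d (successors {a, b, c, e}): φ is false.
  e (successors ∅): φ is false.
For instance, at c:
  At c: <><>r requires <>r at some successor in {a}.
    At a: <>r is false.
  So <><>r is false at c.
Satisfying worlds: {a, b}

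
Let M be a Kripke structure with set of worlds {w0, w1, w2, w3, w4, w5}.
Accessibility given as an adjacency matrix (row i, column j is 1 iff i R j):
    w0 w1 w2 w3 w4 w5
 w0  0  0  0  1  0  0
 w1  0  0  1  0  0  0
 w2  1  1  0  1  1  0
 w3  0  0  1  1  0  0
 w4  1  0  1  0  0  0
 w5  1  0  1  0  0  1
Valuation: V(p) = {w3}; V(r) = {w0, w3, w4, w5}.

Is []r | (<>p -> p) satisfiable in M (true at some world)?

Yes

Recall that []ψ holds at a world iff ψ holds at every accessible world, and <>ψ holds iff ψ holds at some accessible world.
Let φ = []r | (<>p -> p). Evaluate φ at each world:
  w0 (successors {w3}): φ is true.
  w1 (successors {w2}): φ is true.
  w2 (successors {w0, w1, w3, w4}): φ is false.
  w3 (successors {w2, w3}): φ is true.
  w4 (successors {w0, w2}): φ is true.
  w5 (successors {w0, w2, w5}): φ is true.
Detail at w0 (witness):
  At w0: []r is true, <>p -> p is false, so []r | (<>p -> p) is true.
    At w0: []r requires r at every successor {w3}.
      At w3: r is true.
    So []r is true at w0.
    At w0: <>p is true, p is false, so <>p -> p is false.
      At w0: <>p requires p at some successor in {w3}.
        p holds at w3, so <>p is true at w0.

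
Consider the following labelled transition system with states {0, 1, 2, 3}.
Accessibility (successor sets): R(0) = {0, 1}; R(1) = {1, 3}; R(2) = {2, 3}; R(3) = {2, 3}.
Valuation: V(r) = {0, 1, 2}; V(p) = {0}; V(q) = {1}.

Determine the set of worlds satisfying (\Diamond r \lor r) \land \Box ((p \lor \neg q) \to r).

0

Let φ = (\Diamond r \lor r) \land \Box ((p \lor \neg q) \to r). Evaluate φ at each world:
  0 (successors {0, 1}): φ is true.
  1 (successors {1, 3}): φ is false.
  2 (successors {2, 3}): φ is false.
  3 (successors {2, 3}): φ is false.
For instance, at 2:
  At 2: \Diamond r \lor r is true, \Box ((p \lor \neg q) \to r) is false, so (\Diamond r \lor r) \land \Box ((p \lor \neg q) \to r) is false.
    At 2: \Diamond r is true, r is true, so \Diamond r \lor r is true.
      At 2: \Diamond r requires r at some successor in {2, 3}.
        r holds at 2, so \Diamond r is true at 2.
    At 2: \Box ((p \lor \neg q) \to r) requires (p \lor \neg q) \to r at every successor {2, 3}.
      (p \lor \neg q) \to r fails at 3, so \Box ((p \lor \neg q) \to r) is false at 2.
Satisfying worlds: {0}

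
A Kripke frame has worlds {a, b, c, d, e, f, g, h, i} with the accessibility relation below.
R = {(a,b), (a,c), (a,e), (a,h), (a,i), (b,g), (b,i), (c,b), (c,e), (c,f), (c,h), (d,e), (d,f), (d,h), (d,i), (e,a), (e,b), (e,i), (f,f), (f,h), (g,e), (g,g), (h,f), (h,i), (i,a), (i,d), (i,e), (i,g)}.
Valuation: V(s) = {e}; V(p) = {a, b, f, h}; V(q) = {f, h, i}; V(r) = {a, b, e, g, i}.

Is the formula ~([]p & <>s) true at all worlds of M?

Let φ = ~([]p & <>s). Evaluate φ at each world:
  a (successors {b, c, e, h, i}): φ is true.
  b (successors {g, i}): φ is true.
  c (successors {b, e, f, h}): φ is true.
  d (successors {e, f, h, i}): φ is true.
  e (successors {a, b, i}): φ is true.
  f (successors {f, h}): φ is true.
  g (successors {e, g}): φ is true.
  h (successors {f, i}): φ is true.
  i (successors {a, d, e, g}): φ is true.
For instance, at i:
  At i: []p & <>s is false, so ~([]p & <>s) is true.
    At i: []p is false, <>s is true, so []p & <>s is false.
      At i: []p requires p at every successor {a, d, e, g}.
        p fails at d, so []p is false at i.
      At i: <>s requires s at some successor in {a, d, e, g}.
        s holds at e, so <>s is true at i.

Yes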